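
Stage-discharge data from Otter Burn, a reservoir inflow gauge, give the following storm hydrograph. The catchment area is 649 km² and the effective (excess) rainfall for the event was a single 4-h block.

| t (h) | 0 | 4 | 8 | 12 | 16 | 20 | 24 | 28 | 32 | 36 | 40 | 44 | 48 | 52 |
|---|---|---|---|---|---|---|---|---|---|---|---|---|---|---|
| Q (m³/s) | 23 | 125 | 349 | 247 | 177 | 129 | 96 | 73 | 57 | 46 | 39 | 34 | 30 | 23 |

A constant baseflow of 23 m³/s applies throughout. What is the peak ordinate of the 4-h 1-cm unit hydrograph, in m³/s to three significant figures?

Direct runoff: 0.0, 102.0, 326.0, 224.0, 154.0, 106.0, 73.0, 50.0, 34.0, 23.0, 16.0, 11.0, 7.0, 0.0 m³/s; ΣQ_DR = 1126 m³/s, peak = 326.0 m³/s.
Runoff depth d = ΣQ_DR·Δt / A = 1126 × 14400 / (649 km²) = 24.98 mm.
The 1-cm UH is the DRH scaled by (10 mm)/d, so U_p = 326.0 × 10/24.98 = 130 m³/s.

U_p ≈ 130 m³/s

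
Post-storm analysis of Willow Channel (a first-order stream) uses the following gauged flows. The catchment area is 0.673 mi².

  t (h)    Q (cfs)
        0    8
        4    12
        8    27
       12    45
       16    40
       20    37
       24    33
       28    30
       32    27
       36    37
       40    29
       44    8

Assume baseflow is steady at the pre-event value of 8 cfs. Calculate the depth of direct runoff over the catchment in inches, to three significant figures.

d ≈ 2.18 in

Direct runoff: 0.0, 4.0, 19.0, 37.0, 32.0, 29.0, 25.0, 22.0, 19.0, 29.0, 21.0, 0.0 cfs; ΣQ_DR = 237.0 cfs.
V = ΣQ_DR · Δt = 237.0 × 14400 s = 3.413 × 10^6 ft³.
Over A = 0.673 mi², depth = V / A = 2.18 in.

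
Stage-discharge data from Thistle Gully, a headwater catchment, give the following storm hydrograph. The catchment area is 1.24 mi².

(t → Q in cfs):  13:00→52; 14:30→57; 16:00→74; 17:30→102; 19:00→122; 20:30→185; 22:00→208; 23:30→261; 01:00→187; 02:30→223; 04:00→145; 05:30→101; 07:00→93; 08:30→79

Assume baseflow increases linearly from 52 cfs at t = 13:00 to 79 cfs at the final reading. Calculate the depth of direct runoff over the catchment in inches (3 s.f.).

d ≈ 1.82 in

Direct runoff: 0.00, 2.92, 17.85, 43.77, 61.69, 122.62, 143.54, 194.46, 118.38, 152.31, 72.23, 26.15, 16.08, 0.00 cfs; ΣQ_DR = 972.0 cfs.
V = ΣQ_DR · Δt = 972.0 × 5400 s = 5.249 × 10^6 ft³.
Over A = 1.24 mi², depth = V / A = 1.82 in.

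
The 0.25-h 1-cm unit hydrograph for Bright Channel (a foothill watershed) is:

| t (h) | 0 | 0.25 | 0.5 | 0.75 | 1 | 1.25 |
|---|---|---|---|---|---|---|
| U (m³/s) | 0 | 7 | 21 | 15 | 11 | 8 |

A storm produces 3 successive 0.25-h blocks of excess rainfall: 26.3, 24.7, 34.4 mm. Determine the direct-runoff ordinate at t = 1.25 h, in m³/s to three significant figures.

Q ≈ 99.8 m³/s

By discrete convolution, Q_j = Σ (P_i / 10 mm) · U_{j−i}.
At t = 1.25 h (j=5): Q = (26.3/10)·8 + (24.7/10)·11 + (34.4/10)·15 = 99.8 m³/s.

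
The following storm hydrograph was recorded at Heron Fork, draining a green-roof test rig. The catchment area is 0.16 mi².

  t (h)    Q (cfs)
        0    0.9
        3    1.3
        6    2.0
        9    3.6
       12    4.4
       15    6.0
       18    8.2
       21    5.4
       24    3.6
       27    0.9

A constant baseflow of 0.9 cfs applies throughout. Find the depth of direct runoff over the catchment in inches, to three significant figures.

Direct runoff: 0.0, 0.4, 1.1, 2.7, 3.5, 5.1, 7.3, 4.5, 2.7, 0.0 cfs; ΣQ_DR = 27.30 cfs.
V = ΣQ_DR · Δt = 27.30 × 10800 s = 2.948 × 10^5 ft³.
Over A = 0.16 mi², depth = V / A = 0.793 in.

d ≈ 0.793 in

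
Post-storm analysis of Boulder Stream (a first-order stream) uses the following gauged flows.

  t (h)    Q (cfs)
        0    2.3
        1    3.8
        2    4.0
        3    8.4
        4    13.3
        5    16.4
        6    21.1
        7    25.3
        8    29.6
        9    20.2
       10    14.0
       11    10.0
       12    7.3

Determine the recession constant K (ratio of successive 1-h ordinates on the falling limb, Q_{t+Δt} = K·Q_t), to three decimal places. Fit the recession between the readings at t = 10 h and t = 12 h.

K ≈ 0.722

Using the recession-limb readings at t = 10 h and t = 12 h: Q falls from 14.0 to 7.3 cfs over 2 intervals.
K = (Q₂/Q₁)^(1/2) = (7.3/14.0)^(1/2) = 0.722.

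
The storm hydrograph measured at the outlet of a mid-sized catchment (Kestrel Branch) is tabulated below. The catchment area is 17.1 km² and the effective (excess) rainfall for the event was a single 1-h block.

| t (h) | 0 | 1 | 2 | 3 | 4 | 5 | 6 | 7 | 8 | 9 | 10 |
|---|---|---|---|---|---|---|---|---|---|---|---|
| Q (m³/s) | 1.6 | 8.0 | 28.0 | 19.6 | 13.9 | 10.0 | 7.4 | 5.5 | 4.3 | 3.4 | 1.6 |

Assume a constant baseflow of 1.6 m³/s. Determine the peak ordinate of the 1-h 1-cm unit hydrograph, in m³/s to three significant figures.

Direct runoff: 0.0, 6.4, 26.4, 18.0, 12.3, 8.4, 5.8, 3.9, 2.7, 1.8, 0.0 m³/s; ΣQ_DR = 85.70 m³/s, peak = 26.4 m³/s.
Runoff depth d = ΣQ_DR·Δt / A = 85.70 × 3600 / (17.1 km²) = 18.04 mm.
The 1-cm UH is the DRH scaled by (10 mm)/d, so U_p = 26.4 × 10/18.04 = 14.6 m³/s.

U_p ≈ 14.6 m³/s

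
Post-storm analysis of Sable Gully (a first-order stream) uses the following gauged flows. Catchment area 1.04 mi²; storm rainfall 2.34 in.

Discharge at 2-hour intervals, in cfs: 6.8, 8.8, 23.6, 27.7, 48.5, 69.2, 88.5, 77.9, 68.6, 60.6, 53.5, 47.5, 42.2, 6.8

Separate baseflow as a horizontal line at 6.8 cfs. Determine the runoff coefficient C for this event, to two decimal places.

ΣQ_DR = 535.0 cfs; V = ΣQ_DR·Δt = 3.852 × 10^6 ft³.
Runoff depth d = V / A = 1.594 in.
C = d / P = 1.594 / 2.34 = 0.68.

C ≈ 0.68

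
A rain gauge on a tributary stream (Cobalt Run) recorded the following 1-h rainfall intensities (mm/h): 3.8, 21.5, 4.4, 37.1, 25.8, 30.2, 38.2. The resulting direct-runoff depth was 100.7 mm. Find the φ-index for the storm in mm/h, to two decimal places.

φ ≈ 10.42 mm/h

Only the 5 blocks with intensity above φ contribute runoff: 21.5, 37.1, 25.8, 30.2, 38.2 mm/h.
Σ(I−φ)·Δt = d  ⇒  (21.5+37.1+25.8+30.2+38.2 − 5φ)·1 = 100.7
φ = (152.8 − 100.7/1) / 5 = 10.42 mm/h.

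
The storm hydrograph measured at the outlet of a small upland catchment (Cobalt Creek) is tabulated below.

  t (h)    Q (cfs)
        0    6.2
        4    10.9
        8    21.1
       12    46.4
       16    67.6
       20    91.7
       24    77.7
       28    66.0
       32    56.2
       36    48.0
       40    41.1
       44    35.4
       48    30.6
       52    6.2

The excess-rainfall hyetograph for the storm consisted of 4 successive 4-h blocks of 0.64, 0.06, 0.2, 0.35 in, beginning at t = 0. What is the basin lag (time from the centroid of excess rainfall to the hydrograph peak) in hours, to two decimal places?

t_L ≈ 13.17 h

Centroid of excess rainfall: t_c = Σ P_i·t̄_i / ΣP_i = 6.8320 h (block centres at 2, 6, 10, 14 h).
Hydrograph peak occurs at t = 20 h, so basin lag t_L = 20 − 6.8320 = 13.17 h.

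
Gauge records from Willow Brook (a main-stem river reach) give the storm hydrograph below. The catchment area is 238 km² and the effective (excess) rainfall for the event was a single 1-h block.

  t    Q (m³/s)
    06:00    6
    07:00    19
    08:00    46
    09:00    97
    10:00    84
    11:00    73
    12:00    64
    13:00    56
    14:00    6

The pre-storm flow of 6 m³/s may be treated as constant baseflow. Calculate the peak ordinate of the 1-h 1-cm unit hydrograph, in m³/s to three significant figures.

Direct runoff: 0.0, 13.0, 40.0, 91.0, 78.0, 67.0, 58.0, 50.0, 0.0 m³/s; ΣQ_DR = 397.0 m³/s, peak = 91.0 m³/s.
Runoff depth d = ΣQ_DR·Δt / A = 397.0 × 3600 / (238 km²) = 6.005 mm.
The 1-cm UH is the DRH scaled by (10 mm)/d, so U_p = 91.0 × 10/6.005 = 152 m³/s.

U_p ≈ 152 m³/s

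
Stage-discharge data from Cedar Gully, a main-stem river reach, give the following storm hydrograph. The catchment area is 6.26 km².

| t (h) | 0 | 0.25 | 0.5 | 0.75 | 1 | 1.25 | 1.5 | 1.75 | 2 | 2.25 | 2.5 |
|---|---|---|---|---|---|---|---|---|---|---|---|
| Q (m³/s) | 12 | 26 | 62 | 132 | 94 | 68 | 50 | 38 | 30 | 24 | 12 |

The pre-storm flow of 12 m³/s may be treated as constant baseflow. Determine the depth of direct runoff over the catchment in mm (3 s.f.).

Direct runoff: 0.0, 14.0, 50.0, 120.0, 82.0, 56.0, 38.0, 26.0, 18.0, 12.0, 0.0 m³/s; ΣQ_DR = 416.0 m³/s.
V = ΣQ_DR · Δt = 416.0 × 900 s = 3.744 × 10^5 m³.
Over A = 6.26 km², depth = V / A = 59.8 mm.

d ≈ 59.8 mm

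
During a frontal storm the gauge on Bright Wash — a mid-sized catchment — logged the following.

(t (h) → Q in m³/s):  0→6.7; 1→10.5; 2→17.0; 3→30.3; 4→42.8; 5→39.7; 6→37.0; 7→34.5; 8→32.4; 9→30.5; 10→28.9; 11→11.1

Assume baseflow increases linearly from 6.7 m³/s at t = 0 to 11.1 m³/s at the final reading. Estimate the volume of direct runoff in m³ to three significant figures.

V ≈ 7.73 × 10^5 m³

Direct-runoff ordinates (Q − Q_b): 0.00, 3.40, 9.50, 22.40, 34.50, 31.00, 27.90, 25.00, 22.50, 20.20, 18.20, 0.00 m³/s.
ΣQ_DR = 214.6 m³/s.
With Δt = 1 h = 3600 s, V = ΣQ_DR · Δt = 214.6 × 3600 = 7.73 × 10^5 m³.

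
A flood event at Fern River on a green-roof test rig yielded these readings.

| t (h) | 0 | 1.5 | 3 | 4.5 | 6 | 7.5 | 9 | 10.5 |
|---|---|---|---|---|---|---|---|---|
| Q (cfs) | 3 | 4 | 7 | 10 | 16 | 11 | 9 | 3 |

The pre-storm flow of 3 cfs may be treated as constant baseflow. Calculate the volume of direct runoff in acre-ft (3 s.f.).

Direct-runoff ordinates (Q − Q_b): 0.0, 1.0, 4.0, 7.0, 13.0, 8.0, 6.0, 0.0 cfs.
ΣQ_DR = 39.00 cfs.
With Δt = 1.5 h = 5400 s, V = ΣQ_DR · Δt = 39.00 × 5400 = 2.11 × 10^5 ft³ = 4.83 acre-ft.

V ≈ 4.83 acre-ft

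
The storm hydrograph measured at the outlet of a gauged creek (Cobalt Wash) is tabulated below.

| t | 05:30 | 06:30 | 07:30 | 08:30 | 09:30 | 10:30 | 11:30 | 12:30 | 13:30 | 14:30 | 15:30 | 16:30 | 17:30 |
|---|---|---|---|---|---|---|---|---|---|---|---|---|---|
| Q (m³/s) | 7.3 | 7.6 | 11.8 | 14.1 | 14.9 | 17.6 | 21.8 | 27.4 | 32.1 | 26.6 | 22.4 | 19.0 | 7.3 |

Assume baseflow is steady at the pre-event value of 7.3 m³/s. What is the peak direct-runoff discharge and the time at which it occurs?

Q_p = 24.8 m³/s at t = 13:30

Subtracting baseflow gives direct-runoff ordinates: 0.0, 0.3, 4.5, 6.8, 7.6, 10.3, 14.5, 20.1, 24.8, 19.3, 15.1, 11.7, 0.0 m³/s.
The maximum is 24.8 m³/s, occurring at the reading for t = 13:30.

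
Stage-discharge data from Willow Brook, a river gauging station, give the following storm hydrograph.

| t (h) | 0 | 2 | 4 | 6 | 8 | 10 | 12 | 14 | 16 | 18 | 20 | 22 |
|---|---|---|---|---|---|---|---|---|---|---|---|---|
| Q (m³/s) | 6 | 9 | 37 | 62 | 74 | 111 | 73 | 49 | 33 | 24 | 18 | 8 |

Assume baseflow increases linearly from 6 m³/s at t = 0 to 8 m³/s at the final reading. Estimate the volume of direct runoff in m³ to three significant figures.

Direct-runoff ordinates (Q − Q_b): 0.00, 2.82, 30.64, 55.45, 67.27, 104.09, 65.91, 41.73, 25.55, 16.36, 10.18, 0.00 m³/s.
ΣQ_DR = 420.0 m³/s.
With Δt = 2 h = 7200 s, V = ΣQ_DR · Δt = 420.0 × 7200 = 3.02 × 10^6 m³.

V ≈ 3.02 × 10^6 m³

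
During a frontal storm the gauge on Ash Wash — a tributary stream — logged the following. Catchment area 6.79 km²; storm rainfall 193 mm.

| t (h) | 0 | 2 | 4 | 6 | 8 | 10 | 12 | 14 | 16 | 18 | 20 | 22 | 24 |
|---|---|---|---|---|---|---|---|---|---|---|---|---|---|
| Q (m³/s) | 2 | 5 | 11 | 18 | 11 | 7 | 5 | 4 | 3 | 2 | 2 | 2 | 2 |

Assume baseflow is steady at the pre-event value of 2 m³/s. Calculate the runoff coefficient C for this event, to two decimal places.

ΣQ_DR = 48.00 m³/s; V = ΣQ_DR·Δt = 3.456 × 10^5 m³.
Runoff depth d = V / A = 50.90 mm.
C = d / P = 50.90 / 193 = 0.26.

C ≈ 0.26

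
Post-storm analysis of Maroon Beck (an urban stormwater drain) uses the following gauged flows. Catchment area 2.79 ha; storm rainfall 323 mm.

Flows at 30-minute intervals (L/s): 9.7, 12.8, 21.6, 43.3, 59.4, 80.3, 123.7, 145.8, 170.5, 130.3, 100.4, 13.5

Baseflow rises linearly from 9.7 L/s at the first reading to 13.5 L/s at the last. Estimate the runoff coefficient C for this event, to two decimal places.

ΣQ_DR = 772.1 L/s; V = ΣQ_DR·Δt = 1.390 × 10^6 L.
Runoff depth d = V / A = 49.81 mm.
C = d / P = 49.81 / 323 = 0.15.

C ≈ 0.15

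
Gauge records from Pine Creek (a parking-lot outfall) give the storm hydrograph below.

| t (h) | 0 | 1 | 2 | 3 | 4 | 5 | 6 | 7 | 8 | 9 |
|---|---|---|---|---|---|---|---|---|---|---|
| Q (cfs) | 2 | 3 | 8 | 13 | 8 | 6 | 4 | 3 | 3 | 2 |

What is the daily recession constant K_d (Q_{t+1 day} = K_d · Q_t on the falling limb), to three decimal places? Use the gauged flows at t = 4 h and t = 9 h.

Between t = 4 h and t = 9 h the flow falls from 8 to 2 cfs over 5×1 h = 5 h.
Per-interval ratio K = (2/8)^(1/5) = 0.7579; K_d = K^(24/1) = 0.001.

K_d ≈ 0.001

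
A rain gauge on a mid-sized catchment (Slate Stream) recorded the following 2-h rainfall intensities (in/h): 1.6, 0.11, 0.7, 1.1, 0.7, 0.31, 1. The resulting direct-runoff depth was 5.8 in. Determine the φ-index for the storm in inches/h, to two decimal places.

Only the 5 blocks with intensity above φ contribute runoff: 1.6, 0.7, 1.1, 0.7, 1 in/h.
Σ(I−φ)·Δt = d  ⇒  (1.6+0.7+1.1+0.7+1 − 5φ)·2 = 5.8
φ = (5.100 − 5.8/2) / 5 = 0.44 in/h.

φ ≈ 0.44 in/h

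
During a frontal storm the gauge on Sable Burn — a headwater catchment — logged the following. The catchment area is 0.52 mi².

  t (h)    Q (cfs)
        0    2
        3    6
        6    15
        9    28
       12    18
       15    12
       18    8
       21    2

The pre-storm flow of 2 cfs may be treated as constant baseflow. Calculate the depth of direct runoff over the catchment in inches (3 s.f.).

d ≈ 0.670 in

Direct runoff: 0.0, 4.0, 13.0, 26.0, 16.0, 10.0, 6.0, 0.0 cfs; ΣQ_DR = 75.00 cfs.
V = ΣQ_DR · Δt = 75.00 × 10800 s = 8.100 × 10^5 ft³.
Over A = 0.52 mi², depth = V / A = 0.670 in.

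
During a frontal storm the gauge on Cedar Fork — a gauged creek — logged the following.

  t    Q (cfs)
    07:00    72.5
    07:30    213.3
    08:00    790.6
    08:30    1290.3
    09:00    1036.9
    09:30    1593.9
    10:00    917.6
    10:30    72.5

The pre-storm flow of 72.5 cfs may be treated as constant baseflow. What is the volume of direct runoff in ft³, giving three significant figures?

V ≈ 9.73 × 10^6 ft³

Direct-runoff ordinates (Q − Q_b): 0.0, 140.8, 718.1, 1217.8, 964.4, 1521.4, 845.1, 0.0 cfs.
ΣQ_DR = 5408 cfs.
With Δt = 0.5 h = 1800 s, V = ΣQ_DR · Δt = 5408 × 1800 = 9.73 × 10^6 ft³.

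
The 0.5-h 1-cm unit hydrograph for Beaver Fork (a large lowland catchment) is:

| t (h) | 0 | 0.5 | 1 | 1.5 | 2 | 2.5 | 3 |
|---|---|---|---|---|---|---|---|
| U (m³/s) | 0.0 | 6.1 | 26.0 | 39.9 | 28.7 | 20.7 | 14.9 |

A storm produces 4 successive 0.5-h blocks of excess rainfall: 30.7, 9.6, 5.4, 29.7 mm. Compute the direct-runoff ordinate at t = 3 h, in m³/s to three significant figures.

By discrete convolution, Q_j = Σ (P_i / 10 mm) · U_{j−i}.
At t = 3 h (j=6): Q = (30.7/10)·14.9 + (9.6/10)·20.7 + (5.4/10)·28.7 + (29.7/10)·39.9 = 200 m³/s.

Q ≈ 200 m³/s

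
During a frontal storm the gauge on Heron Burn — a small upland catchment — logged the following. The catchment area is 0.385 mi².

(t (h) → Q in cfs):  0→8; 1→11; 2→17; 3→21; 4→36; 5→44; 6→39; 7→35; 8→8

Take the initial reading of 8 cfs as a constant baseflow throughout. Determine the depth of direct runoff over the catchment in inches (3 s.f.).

d ≈ 0.592 in

Direct runoff: 0.0, 3.0, 9.0, 13.0, 28.0, 36.0, 31.0, 27.0, 0.0 cfs; ΣQ_DR = 147.0 cfs.
V = ΣQ_DR · Δt = 147.0 × 3600 s = 5.292 × 10^5 ft³.
Over A = 0.385 mi², depth = V / A = 0.592 in.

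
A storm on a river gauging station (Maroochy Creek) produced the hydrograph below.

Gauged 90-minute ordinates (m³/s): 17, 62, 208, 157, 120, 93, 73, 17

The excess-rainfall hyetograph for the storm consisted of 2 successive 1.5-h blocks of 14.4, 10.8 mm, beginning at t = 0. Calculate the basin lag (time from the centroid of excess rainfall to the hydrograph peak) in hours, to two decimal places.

t_L ≈ 1.61 h

Centroid of excess rainfall: t_c = Σ P_i·t̄_i / ΣP_i = 1.3929 h (block centres at 0.75, 2.25 h).
Hydrograph peak occurs at t = 3 h, so basin lag t_L = 3 − 1.3929 = 1.61 h.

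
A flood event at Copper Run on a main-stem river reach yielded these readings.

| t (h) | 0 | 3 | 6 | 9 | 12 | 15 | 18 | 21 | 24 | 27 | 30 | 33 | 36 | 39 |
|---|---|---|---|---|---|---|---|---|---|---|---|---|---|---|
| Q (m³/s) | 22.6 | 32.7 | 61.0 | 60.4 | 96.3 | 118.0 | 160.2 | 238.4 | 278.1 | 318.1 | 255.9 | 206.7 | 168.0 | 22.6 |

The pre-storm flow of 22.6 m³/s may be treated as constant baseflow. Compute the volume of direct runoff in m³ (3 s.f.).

V ≈ 1.86 × 10^7 m³

Direct-runoff ordinates (Q − Q_b): 0.0, 10.1, 38.4, 37.8, 73.7, 95.4, 137.6, 215.8, 255.5, 295.5, 233.3, 184.1, 145.4, 0.0 m³/s.
ΣQ_DR = 1723 m³/s.
With Δt = 3 h = 10800 s, V = ΣQ_DR · Δt = 1723 × 10800 = 1.86 × 10^7 m³.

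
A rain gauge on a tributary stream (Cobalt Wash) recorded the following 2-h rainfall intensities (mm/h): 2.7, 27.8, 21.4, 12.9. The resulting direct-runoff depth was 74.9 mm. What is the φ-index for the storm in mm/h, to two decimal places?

Only the 3 blocks with intensity above φ contribute runoff: 27.8, 21.4, 12.9 mm/h.
Σ(I−φ)·Δt = d  ⇒  (27.8+21.4+12.9 − 3φ)·2 = 74.9
φ = (62.10 − 74.9/2) / 3 = 8.22 mm/h.

φ ≈ 8.22 mm/h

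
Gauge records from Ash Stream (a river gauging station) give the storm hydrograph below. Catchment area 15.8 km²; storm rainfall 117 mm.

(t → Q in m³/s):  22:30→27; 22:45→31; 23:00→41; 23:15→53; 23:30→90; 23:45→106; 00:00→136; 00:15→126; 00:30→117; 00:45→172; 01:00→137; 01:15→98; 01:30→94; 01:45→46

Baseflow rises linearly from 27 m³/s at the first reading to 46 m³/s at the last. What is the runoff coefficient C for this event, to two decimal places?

C ≈ 0.37

ΣQ_DR = 763.0 m³/s; V = ΣQ_DR·Δt = 6.867 × 10^5 m³.
Runoff depth d = V / A = 43.46 mm.
C = d / P = 43.46 / 117 = 0.37.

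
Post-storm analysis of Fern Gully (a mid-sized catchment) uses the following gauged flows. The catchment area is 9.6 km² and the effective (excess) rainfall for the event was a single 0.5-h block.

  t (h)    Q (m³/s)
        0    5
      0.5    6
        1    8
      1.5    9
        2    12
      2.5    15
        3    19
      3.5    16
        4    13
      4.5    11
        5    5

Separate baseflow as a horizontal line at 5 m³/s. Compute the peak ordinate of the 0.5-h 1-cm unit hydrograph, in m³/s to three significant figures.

Direct runoff: 0.0, 1.0, 3.0, 4.0, 7.0, 10.0, 14.0, 11.0, 8.0, 6.0, 0.0 m³/s; ΣQ_DR = 64.00 m³/s, peak = 14.0 m³/s.
Runoff depth d = ΣQ_DR·Δt / A = 64.00 × 1800 / (9.6 km²) = 12.00 mm.
The 1-cm UH is the DRH scaled by (10 mm)/d, so U_p = 14.0 × 10/12.00 = 11.7 m³/s.

U_p ≈ 11.7 m³/s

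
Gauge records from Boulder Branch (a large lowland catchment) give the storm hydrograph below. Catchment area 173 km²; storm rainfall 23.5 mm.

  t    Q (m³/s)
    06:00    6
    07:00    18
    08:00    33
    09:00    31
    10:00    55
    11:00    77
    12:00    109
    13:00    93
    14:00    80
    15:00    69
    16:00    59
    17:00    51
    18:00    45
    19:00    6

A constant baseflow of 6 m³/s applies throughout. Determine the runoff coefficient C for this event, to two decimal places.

C ≈ 0.57

ΣQ_DR = 648.0 m³/s; V = ΣQ_DR·Δt = 2.333 × 10^6 m³.
Runoff depth d = V / A = 13.48 mm.
C = d / P = 13.48 / 23.5 = 0.57.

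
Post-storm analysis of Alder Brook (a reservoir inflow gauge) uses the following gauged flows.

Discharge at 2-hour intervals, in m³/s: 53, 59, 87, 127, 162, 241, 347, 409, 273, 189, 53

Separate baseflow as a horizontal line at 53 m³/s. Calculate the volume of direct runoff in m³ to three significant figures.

V ≈ 1.02 × 10^7 m³

Direct-runoff ordinates (Q − Q_b): 0.0, 6.0, 34.0, 74.0, 109.0, 188.0, 294.0, 356.0, 220.0, 136.0, 0.0 m³/s.
ΣQ_DR = 1417 m³/s.
With Δt = 2 h = 7200 s, V = ΣQ_DR · Δt = 1417 × 7200 = 1.02 × 10^7 m³.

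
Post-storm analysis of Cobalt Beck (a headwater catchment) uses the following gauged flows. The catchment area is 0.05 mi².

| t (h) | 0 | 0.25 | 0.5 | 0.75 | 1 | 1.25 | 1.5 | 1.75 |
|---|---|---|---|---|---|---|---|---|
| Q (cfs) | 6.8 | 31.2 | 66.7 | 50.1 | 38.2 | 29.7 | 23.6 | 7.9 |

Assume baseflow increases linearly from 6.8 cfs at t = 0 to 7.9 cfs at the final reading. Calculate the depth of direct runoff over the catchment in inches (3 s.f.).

d ≈ 1.51 in

Direct runoff: 0.00, 24.24, 59.59, 42.83, 30.77, 22.11, 15.86, 0.00 cfs; ΣQ_DR = 195.4 cfs.
V = ΣQ_DR · Δt = 195.4 × 900 s = 1.759 × 10^5 ft³.
Over A = 0.05 mi², depth = V / A = 1.51 in.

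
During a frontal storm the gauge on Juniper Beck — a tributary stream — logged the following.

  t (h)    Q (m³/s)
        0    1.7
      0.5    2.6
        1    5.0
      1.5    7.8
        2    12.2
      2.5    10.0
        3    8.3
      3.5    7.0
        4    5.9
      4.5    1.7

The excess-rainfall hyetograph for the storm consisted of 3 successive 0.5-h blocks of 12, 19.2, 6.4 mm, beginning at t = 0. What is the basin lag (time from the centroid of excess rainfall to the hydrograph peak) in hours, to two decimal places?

t_L ≈ 1.32 h

Centroid of excess rainfall: t_c = Σ P_i·t̄_i / ΣP_i = 0.6755 h (block centres at 0.25, 0.75, 1.25 h).
Hydrograph peak occurs at t = 2 h, so basin lag t_L = 2 − 0.6755 = 1.32 h.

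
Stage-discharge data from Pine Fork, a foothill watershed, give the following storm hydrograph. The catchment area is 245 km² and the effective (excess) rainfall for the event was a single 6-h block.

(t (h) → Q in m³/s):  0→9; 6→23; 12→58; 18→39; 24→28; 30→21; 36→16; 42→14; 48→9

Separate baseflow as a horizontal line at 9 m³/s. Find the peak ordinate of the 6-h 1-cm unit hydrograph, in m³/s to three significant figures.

U_p ≈ 40.9 m³/s

Direct runoff: 0.0, 14.0, 49.0, 30.0, 19.0, 12.0, 7.0, 5.0, 0.0 m³/s; ΣQ_DR = 136.0 m³/s, peak = 49.0 m³/s.
Runoff depth d = ΣQ_DR·Δt / A = 136.0 × 21600 / (245 km²) = 11.99 mm.
The 1-cm UH is the DRH scaled by (10 mm)/d, so U_p = 49.0 × 10/11.99 = 40.9 m³/s.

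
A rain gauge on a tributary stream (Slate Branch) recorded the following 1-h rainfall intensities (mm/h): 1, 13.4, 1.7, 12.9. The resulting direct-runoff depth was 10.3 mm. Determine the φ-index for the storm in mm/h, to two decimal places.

φ ≈ 8.00 mm/h

Only the 2 blocks with intensity above φ contribute runoff: 13.4, 12.9 mm/h.
Σ(I−φ)·Δt = d  ⇒  (13.4+12.9 − 2φ)·1 = 10.3
φ = (26.30 − 10.3/1) / 2 = 8.00 mm/h.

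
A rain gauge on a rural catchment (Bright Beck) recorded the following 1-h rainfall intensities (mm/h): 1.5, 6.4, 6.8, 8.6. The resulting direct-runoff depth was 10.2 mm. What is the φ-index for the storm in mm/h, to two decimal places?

φ ≈ 3.87 mm/h

Only the 3 blocks with intensity above φ contribute runoff: 6.4, 6.8, 8.6 mm/h.
Σ(I−φ)·Δt = d  ⇒  (6.4+6.8+8.6 − 3φ)·1 = 10.2
φ = (21.80 − 10.2/1) / 3 = 3.87 mm/h.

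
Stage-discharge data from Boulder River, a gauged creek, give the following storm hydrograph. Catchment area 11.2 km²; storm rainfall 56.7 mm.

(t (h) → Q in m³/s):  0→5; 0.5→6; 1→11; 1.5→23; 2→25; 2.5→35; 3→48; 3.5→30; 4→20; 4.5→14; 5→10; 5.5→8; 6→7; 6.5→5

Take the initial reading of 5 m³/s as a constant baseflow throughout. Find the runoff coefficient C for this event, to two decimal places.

ΣQ_DR = 177.0 m³/s; V = ΣQ_DR·Δt = 3.186 × 10^5 m³.
Runoff depth d = V / A = 28.45 mm.
C = d / P = 28.45 / 56.7 = 0.50.

C ≈ 0.50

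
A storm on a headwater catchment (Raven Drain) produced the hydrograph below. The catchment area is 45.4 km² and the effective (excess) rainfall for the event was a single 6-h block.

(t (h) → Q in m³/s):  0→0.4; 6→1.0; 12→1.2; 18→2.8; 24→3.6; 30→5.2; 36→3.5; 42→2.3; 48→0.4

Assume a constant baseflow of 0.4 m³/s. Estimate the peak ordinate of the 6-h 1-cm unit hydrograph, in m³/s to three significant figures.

U_p ≈ 6.01 m³/s

Direct runoff: 0.0, 0.6, 0.8, 2.4, 3.2, 4.8, 3.1, 1.9, 0.0 m³/s; ΣQ_DR = 16.80 m³/s, peak = 4.8 m³/s.
Runoff depth d = ΣQ_DR·Δt / A = 16.80 × 21600 / (45.4 km²) = 7.993 mm.
The 1-cm UH is the DRH scaled by (10 mm)/d, so U_p = 4.8 × 10/7.993 = 6.01 m³/s.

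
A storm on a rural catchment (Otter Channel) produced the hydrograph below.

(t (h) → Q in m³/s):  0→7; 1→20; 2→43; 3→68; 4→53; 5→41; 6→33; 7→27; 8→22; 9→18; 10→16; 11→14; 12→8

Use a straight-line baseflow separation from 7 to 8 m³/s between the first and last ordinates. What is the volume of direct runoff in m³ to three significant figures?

Direct-runoff ordinates (Q − Q_b): 0.00, 12.92, 35.83, 60.75, 45.67, 33.58, 25.50, 19.42, 14.33, 10.25, 8.17, 6.08, 0.00 m³/s.
ΣQ_DR = 272.5 m³/s.
With Δt = 1 h = 3600 s, V = ΣQ_DR · Δt = 272.5 × 3600 = 9.81 × 10^5 m³.

V ≈ 9.81 × 10^5 m³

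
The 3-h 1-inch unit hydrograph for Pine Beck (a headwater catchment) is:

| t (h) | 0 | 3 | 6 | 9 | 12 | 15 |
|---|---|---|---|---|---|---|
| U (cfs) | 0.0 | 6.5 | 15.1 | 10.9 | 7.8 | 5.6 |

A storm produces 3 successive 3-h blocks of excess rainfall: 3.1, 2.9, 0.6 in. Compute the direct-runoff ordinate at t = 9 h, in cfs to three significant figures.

Q ≈ 81.5 cfs

By discrete convolution, Q_j = Σ (P_i / 1 in) · U_{j−i}.
At t = 9 h (j=3): Q = (3.1/1)·10.9 + (2.9/1)·15.1 + (0.6/1)·6.5 = 81.5 cfs.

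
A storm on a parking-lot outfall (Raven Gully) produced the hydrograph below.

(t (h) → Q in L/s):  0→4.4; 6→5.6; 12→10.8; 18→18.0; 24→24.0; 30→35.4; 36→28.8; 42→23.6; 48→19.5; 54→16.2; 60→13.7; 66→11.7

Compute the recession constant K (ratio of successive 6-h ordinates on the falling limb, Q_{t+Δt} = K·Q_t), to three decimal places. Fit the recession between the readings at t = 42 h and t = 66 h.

K ≈ 0.839

Using the recession-limb readings at t = 42 h and t = 66 h: Q falls from 23.6 to 11.7 L/s over 4 intervals.
K = (Q₂/Q₁)^(1/4) = (11.7/23.6)^(1/4) = 0.839.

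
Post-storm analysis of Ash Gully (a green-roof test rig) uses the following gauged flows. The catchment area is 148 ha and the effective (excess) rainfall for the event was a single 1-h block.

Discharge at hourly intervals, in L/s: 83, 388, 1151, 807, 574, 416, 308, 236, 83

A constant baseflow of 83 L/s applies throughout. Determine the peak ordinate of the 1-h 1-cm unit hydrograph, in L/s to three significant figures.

U_p ≈ 1330 L/s

Direct runoff: 0.0, 305.0, 1068.0, 724.0, 491.0, 333.0, 225.0, 153.0, 0.0 L/s; ΣQ_DR = 3299 L/s, peak = 1068.0 L/s.
Runoff depth d = ΣQ_DR·Δt / A = 3299 × 3600 / (148 ha) = 8.025 mm.
The 1-cm UH is the DRH scaled by (10 mm)/d, so U_p = 1068.0 × 10/8.025 = 1330 L/s.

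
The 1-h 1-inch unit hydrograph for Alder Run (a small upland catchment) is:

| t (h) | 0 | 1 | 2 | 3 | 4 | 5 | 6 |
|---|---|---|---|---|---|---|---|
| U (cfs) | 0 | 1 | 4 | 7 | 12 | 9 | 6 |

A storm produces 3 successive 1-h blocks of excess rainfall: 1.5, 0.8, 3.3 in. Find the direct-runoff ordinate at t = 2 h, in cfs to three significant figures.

By discrete convolution, Q_j = Σ (P_i / 1 in) · U_{j−i}.
At t = 2 h (j=2): Q = (1.5/1)·4 + (0.8/1)·1 + (3.3/1)·0 = 6.80 cfs.

Q ≈ 6.80 cfs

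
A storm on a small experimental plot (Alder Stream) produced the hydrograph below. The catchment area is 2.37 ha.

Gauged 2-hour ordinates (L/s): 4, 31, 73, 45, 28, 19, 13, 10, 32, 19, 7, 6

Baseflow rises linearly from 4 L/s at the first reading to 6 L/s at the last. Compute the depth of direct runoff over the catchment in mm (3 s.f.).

d ≈ 69.0 mm

Direct runoff: 0.00, 26.82, 68.64, 40.45, 23.27, 14.09, 7.91, 4.73, 26.55, 13.36, 1.18, 0.00 L/s; ΣQ_DR = 227.0 L/s.
V = ΣQ_DR · Δt = 227.0 × 7200 s = 1.634 × 10^6 L.
Over A = 2.37 ha, depth = V / A = 69.0 mm.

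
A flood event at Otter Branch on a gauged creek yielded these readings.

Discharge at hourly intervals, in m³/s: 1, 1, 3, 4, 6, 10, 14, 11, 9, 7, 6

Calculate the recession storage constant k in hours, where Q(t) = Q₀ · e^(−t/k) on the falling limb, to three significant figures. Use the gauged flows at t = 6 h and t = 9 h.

k ≈ 4.33 h

On the falling limb, Q drops from 14 to 7 m³/s between t = 6 h and t = 9 h (Δt = 3 h).
k = −Δt / ln(Q₂/Q₁) = −3 / ln(7/14) = 4.33 h.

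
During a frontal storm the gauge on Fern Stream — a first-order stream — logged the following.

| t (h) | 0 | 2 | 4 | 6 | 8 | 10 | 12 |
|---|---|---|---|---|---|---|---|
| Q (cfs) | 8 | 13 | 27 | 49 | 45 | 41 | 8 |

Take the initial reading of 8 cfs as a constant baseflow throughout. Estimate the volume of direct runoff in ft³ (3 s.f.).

Direct-runoff ordinates (Q − Q_b): 0.0, 5.0, 19.0, 41.0, 37.0, 33.0, 0.0 cfs.
ΣQ_DR = 135.0 cfs.
With Δt = 2 h = 7200 s, V = ΣQ_DR · Δt = 135.0 × 7200 = 9.72 × 10^5 ft³.

V ≈ 9.72 × 10^5 ft³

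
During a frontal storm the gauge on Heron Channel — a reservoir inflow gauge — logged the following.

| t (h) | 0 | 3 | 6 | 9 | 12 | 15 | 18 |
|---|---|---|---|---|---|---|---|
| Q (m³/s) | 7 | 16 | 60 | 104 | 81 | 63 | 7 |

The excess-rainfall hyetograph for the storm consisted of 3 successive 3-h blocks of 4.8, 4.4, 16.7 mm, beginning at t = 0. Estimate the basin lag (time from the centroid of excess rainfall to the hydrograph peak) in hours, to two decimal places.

t_L ≈ 3.12 h

Centroid of excess rainfall: t_c = Σ P_i·t̄_i / ΣP_i = 5.8784 h (block centres at 1.5, 4.5, 7.5 h).
Hydrograph peak occurs at t = 9 h, so basin lag t_L = 9 − 5.8784 = 3.12 h.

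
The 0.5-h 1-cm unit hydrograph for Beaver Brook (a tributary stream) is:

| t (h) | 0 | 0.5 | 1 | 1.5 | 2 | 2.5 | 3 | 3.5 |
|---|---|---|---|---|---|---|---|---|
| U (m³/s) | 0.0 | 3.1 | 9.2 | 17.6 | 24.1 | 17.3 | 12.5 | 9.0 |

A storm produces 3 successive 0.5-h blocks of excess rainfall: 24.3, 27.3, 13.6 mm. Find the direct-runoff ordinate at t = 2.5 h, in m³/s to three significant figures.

By discrete convolution, Q_j = Σ (P_i / 10 mm) · U_{j−i}.
At t = 2.5 h (j=5): Q = (24.3/10)·17.3 + (27.3/10)·24.1 + (13.6/10)·17.6 = 132 m³/s.

Q ≈ 132 m³/s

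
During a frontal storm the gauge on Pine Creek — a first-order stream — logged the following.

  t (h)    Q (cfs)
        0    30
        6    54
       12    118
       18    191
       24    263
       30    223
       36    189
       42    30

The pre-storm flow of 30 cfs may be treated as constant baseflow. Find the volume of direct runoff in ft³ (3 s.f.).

Direct-runoff ordinates (Q − Q_b): 0.0, 24.0, 88.0, 161.0, 233.0, 193.0, 159.0, 0.0 cfs.
ΣQ_DR = 858.0 cfs.
With Δt = 6 h = 21600 s, V = ΣQ_DR · Δt = 858.0 × 21600 = 1.85 × 10^7 ft³.

V ≈ 1.85 × 10^7 ft³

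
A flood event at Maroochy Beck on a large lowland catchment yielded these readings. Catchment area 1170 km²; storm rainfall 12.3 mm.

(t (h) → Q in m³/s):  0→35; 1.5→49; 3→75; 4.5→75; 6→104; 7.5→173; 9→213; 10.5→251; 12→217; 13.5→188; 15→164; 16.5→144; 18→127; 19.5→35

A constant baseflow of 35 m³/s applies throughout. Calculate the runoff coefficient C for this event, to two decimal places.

C ≈ 0.51

ΣQ_DR = 1360 m³/s; V = ΣQ_DR·Δt = 7.344 × 10^6 m³.
Runoff depth d = V / A = 6.277 mm.
C = d / P = 6.277 / 12.3 = 0.51.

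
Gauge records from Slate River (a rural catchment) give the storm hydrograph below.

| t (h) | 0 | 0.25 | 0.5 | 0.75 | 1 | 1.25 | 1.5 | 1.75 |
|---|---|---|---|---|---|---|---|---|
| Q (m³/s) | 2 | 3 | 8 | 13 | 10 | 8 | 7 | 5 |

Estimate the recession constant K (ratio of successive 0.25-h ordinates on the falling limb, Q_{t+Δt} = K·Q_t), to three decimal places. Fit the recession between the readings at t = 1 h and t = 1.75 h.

K ≈ 0.794

Using the recession-limb readings at t = 1 h and t = 1.75 h: Q falls from 10 to 5 m³/s over 3 intervals.
K = (Q₂/Q₁)^(1/3) = (5/10)^(1/3) = 0.794.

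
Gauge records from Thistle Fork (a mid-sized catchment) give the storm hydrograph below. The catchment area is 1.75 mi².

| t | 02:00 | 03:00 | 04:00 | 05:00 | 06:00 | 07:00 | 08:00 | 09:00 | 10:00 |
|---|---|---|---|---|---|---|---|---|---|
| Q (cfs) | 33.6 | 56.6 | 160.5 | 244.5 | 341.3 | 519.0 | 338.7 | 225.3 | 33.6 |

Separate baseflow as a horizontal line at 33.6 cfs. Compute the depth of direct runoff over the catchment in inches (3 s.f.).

d ≈ 1.46 in

Direct runoff: 0.0, 23.0, 126.9, 210.9, 307.7, 485.4, 305.1, 191.7, 0.0 cfs; ΣQ_DR = 1651 cfs.
V = ΣQ_DR · Δt = 1651 × 3600 s = 5.943 × 10^6 ft³.
Over A = 1.75 mi², depth = V / A = 1.46 in.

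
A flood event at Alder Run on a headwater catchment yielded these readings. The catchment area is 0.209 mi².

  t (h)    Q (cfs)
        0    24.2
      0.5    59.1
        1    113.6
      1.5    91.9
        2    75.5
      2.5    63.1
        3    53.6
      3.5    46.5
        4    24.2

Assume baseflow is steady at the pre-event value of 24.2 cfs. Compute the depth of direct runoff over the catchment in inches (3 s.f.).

Direct runoff: 0.0, 34.9, 89.4, 67.7, 51.3, 38.9, 29.4, 22.3, 0.0 cfs; ΣQ_DR = 333.9 cfs.
V = ΣQ_DR · Δt = 333.9 × 1800 s = 6.010 × 10^5 ft³.
Over A = 0.209 mi², depth = V / A = 1.24 in.

d ≈ 1.24 in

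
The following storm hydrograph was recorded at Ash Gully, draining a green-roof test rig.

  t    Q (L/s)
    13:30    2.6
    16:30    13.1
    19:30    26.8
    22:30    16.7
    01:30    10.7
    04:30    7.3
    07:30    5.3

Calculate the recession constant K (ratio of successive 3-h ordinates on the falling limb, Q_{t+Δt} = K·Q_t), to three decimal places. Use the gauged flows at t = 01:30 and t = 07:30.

K ≈ 0.704

Using the recession-limb readings at t = 01:30 and t = 07:30: Q falls from 10.7 to 5.3 L/s over 2 intervals.
K = (Q₂/Q₁)^(1/2) = (5.3/10.7)^(1/2) = 0.704.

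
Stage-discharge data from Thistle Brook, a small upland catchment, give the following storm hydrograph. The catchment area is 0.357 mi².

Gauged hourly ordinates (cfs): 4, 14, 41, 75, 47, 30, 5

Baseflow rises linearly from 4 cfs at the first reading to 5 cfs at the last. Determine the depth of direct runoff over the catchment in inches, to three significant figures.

Direct runoff: 0.00, 9.83, 36.67, 70.50, 42.33, 25.17, 0.00 cfs; ΣQ_DR = 184.5 cfs.
V = ΣQ_DR · Δt = 184.5 × 3600 s = 6.642 × 10^5 ft³.
Over A = 0.357 mi², depth = V / A = 0.801 in.

d ≈ 0.801 in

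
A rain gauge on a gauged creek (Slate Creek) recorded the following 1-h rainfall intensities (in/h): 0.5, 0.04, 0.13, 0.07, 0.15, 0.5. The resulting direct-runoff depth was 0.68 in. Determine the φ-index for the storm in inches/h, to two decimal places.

φ ≈ 0.16 in/h

Only the 2 blocks with intensity above φ contribute runoff: 0.5, 0.5 in/h.
Σ(I−φ)·Δt = d  ⇒  (0.5+0.5 − 2φ)·1 = 0.68
φ = (1.000 − 0.68/1) / 2 = 0.16 in/h.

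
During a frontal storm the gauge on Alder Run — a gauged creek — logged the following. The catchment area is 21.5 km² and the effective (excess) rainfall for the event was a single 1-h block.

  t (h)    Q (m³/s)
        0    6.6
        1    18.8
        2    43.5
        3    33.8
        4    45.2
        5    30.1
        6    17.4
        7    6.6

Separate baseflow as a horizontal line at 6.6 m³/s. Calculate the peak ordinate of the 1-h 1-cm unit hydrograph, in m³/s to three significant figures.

Direct runoff: 0.0, 12.2, 36.9, 27.2, 38.6, 23.5, 10.8, 0.0 m³/s; ΣQ_DR = 149.2 m³/s, peak = 38.6 m³/s.
Runoff depth d = ΣQ_DR·Δt / A = 149.2 × 3600 / (21.5 km²) = 24.98 mm.
The 1-cm UH is the DRH scaled by (10 mm)/d, so U_p = 38.6 × 10/24.98 = 15.5 m³/s.

U_p ≈ 15.5 m³/s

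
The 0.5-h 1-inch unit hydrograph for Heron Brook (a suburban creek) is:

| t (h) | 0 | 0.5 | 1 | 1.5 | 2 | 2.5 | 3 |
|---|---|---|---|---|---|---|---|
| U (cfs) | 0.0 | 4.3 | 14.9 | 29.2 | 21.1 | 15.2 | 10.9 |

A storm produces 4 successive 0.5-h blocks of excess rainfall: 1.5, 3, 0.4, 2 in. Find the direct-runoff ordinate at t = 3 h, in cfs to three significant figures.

By discrete convolution, Q_j = Σ (P_i / 1 in) · U_{j−i}.
At t = 3 h (j=6): Q = (1.5/1)·10.9 + (3/1)·15.2 + (0.4/1)·21.1 + (2/1)·29.2 = 129 cfs.

Q ≈ 129 cfs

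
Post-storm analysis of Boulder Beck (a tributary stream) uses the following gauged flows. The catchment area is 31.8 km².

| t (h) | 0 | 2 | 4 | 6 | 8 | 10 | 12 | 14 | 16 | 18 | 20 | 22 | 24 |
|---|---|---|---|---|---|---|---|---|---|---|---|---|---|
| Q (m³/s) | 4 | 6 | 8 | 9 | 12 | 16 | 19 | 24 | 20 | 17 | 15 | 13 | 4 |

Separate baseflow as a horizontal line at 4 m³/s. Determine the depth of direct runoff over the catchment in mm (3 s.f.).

Direct runoff: 0.0, 2.0, 4.0, 5.0, 8.0, 12.0, 15.0, 20.0, 16.0, 13.0, 11.0, 9.0, 0.0 m³/s; ΣQ_DR = 115.0 m³/s.
V = ΣQ_DR · Δt = 115.0 × 7200 s = 8.280 × 10^5 m³.
Over A = 31.8 km², depth = V / A = 26.0 mm.

d ≈ 26.0 mm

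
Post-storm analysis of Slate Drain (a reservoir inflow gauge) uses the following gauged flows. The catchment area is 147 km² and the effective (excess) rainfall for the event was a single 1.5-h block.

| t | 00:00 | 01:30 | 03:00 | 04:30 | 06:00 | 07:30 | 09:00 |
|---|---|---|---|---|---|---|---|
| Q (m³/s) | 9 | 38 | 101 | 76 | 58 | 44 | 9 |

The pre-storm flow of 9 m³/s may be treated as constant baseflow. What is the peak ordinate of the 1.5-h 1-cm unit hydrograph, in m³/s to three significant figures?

U_p ≈ 92.1 m³/s

Direct runoff: 0.0, 29.0, 92.0, 67.0, 49.0, 35.0, 0.0 m³/s; ΣQ_DR = 272.0 m³/s, peak = 92.0 m³/s.
Runoff depth d = ΣQ_DR·Δt / A = 272.0 × 5400 / (147 km²) = 9.992 mm.
The 1-cm UH is the DRH scaled by (10 mm)/d, so U_p = 92.0 × 10/9.992 = 92.1 m³/s.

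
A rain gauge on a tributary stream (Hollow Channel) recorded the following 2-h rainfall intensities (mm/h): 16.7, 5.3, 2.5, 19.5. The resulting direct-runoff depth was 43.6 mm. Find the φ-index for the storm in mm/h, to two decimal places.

Only the 2 blocks with intensity above φ contribute runoff: 16.7, 19.5 mm/h.
Σ(I−φ)·Δt = d  ⇒  (16.7+19.5 − 2φ)·2 = 43.6
φ = (36.20 − 43.6/2) / 2 = 7.20 mm/h.

φ ≈ 7.20 mm/h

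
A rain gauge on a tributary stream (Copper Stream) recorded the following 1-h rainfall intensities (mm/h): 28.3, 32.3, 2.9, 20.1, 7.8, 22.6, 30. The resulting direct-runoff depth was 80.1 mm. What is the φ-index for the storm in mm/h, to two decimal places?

φ ≈ 10.64 mm/h

Only the 5 blocks with intensity above φ contribute runoff: 28.3, 32.3, 20.1, 22.6, 30 mm/h.
Σ(I−φ)·Δt = d  ⇒  (28.3+32.3+20.1+22.6+30 − 5φ)·1 = 80.1
φ = (133.3 − 80.1/1) / 5 = 10.64 mm/h.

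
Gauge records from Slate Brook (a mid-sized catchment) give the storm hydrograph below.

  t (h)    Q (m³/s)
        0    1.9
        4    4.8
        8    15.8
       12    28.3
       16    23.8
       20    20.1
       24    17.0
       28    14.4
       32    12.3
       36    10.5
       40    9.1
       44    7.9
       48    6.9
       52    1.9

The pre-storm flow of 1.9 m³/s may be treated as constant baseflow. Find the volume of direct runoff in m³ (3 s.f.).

V ≈ 2.13 × 10^6 m³

Direct-runoff ordinates (Q − Q_b): 0.0, 2.9, 13.9, 26.4, 21.9, 18.2, 15.1, 12.5, 10.4, 8.6, 7.2, 6.0, 5.0, 0.0 m³/s.
ΣQ_DR = 148.1 m³/s.
With Δt = 4 h = 14400 s, V = ΣQ_DR · Δt = 148.1 × 14400 = 2.13 × 10^6 m³.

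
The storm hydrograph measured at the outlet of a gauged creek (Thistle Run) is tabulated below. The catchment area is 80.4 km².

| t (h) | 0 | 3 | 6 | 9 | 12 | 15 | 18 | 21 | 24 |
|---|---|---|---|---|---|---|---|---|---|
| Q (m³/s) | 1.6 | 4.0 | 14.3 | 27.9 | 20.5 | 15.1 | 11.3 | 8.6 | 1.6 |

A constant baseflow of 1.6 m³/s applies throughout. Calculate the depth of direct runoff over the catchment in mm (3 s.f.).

d ≈ 12.2 mm

Direct runoff: 0.0, 2.4, 12.7, 26.3, 18.9, 13.5, 9.7, 7.0, 0.0 m³/s; ΣQ_DR = 90.50 m³/s.
V = ΣQ_DR · Δt = 90.50 × 10800 s = 9.774 × 10^5 m³.
Over A = 80.4 km², depth = V / A = 12.2 mm.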